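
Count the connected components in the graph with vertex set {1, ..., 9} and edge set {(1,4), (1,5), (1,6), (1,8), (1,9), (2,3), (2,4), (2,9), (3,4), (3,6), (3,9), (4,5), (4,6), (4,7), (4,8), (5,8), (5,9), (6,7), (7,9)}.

Step 1: Build adjacency list from edges:
  1: 4, 5, 6, 8, 9
  2: 3, 4, 9
  3: 2, 4, 6, 9
  4: 1, 2, 3, 5, 6, 7, 8
  5: 1, 4, 8, 9
  6: 1, 3, 4, 7
  7: 4, 6, 9
  8: 1, 4, 5
  9: 1, 2, 3, 5, 7

Step 2: Run BFS/DFS from vertex 1:
  Visited: {1, 4, 5, 6, 8, 9, 2, 3, 7}
  Reached 9 of 9 vertices

Step 3: All 9 vertices reached from vertex 1, so the graph is connected.
Number of connected components: 1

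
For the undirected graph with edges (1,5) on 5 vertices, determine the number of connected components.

Step 1: Build adjacency list from edges:
  1: 5
  2: (none)
  3: (none)
  4: (none)
  5: 1

Step 2: Run BFS/DFS from vertex 1:
  Visited: {1, 5}
  Reached 2 of 5 vertices

Step 3: Only 2 of 5 vertices reached. Graph is disconnected.
Connected components: {1, 5}, {2}, {3}, {4}
Number of connected components: 4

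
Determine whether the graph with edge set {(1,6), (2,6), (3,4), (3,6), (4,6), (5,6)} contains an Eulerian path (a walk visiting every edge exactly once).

Step 1: Find the degree of each vertex:
  deg(1) = 1
  deg(2) = 1
  deg(3) = 2
  deg(4) = 2
  deg(5) = 1
  deg(6) = 5

Step 2: Count vertices with odd degree:
  Odd-degree vertices: 1, 2, 5, 6 (4 total)

Step 3: Apply Euler's theorem:
  - Eulerian circuit exists iff graph is connected and all vertices have even degree
  - Eulerian path exists iff graph is connected and has 0 or 2 odd-degree vertices

Graph has 4 odd-degree vertices (need 0 or 2).
Neither Eulerian path nor Eulerian circuit exists.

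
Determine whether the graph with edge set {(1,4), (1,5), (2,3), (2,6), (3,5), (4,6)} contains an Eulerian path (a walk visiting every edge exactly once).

Step 1: Find the degree of each vertex:
  deg(1) = 2
  deg(2) = 2
  deg(3) = 2
  deg(4) = 2
  deg(5) = 2
  deg(6) = 2

Step 2: Count vertices with odd degree:
  All vertices have even degree (0 odd-degree vertices)

Step 3: Apply Euler's theorem:
  - Eulerian circuit exists iff graph is connected and all vertices have even degree
  - Eulerian path exists iff graph is connected and has 0 or 2 odd-degree vertices

Graph is connected with 0 odd-degree vertices.
Both Eulerian circuit and Eulerian path exist.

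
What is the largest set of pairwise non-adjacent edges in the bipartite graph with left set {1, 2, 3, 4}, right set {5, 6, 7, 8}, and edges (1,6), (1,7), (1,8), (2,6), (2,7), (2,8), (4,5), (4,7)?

Step 1: List the neighbors of each left vertex:
  1: 6, 7, 8
  2: 6, 7, 8
  3: (none)
  4: 5, 7

Step 2: Greedily match left vertices, then look for augmenting paths:
  Match 1 -- 6
  Match 2 -- 7
  Match 4 -- 5
  No augmenting path remains.

Step 3: Verify this is maximum:
  Matching has size 3. The vertex set {1, 2, 4} covers every edge and has size 3; any matching has at most one edge per cover vertex, so 3 is maximum (König's theorem).

Maximum matching: {(1,6), (2,7), (4,5)}
Size: 3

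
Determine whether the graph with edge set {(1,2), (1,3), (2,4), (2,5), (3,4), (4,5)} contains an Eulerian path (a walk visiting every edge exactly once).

Step 1: Find the degree of each vertex:
  deg(1) = 2
  deg(2) = 3
  deg(3) = 2
  deg(4) = 3
  deg(5) = 2

Step 2: Count vertices with odd degree:
  Odd-degree vertices: 2, 4 (2 total)

Step 3: Apply Euler's theorem:
  - Eulerian circuit exists iff graph is connected and all vertices have even degree
  - Eulerian path exists iff graph is connected and has 0 or 2 odd-degree vertices

Graph is connected with exactly 2 odd-degree vertices (2, 4).
Eulerian path exists (starting and ending at the odd-degree vertices), but no Eulerian circuit.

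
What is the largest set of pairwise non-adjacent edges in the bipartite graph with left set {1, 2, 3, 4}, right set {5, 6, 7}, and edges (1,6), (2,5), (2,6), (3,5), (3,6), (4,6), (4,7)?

Step 1: List the neighbors of each left vertex:
  1: 6
  2: 5, 6
  3: 5, 6
  4: 6, 7

Step 2: Greedily match left vertices, then look for augmenting paths:
  Match 1 -- 6
  Match 2 -- 5
  Match 4 -- 7
  No augmenting path remains.

Step 3: Verify this is maximum:
  Matching size 3 = min(|L|, |R|) = min(4, 3), which is an upper bound, so this matching is maximum.

Maximum matching: {(1,6), (2,5), (4,7)}
Size: 3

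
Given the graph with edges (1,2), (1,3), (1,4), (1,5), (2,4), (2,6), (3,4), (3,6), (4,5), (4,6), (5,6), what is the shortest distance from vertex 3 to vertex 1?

Step 1: Build adjacency list:
  1: 2, 3, 4, 5
  2: 1, 4, 6
  3: 1, 4, 6
  4: 1, 2, 3, 5, 6
  5: 1, 4, 6
  6: 2, 3, 4, 5

Step 2: BFS from vertex 3 to find shortest path to 1:
  vertex 1 reached at distance 1

Step 3: Shortest path: 3 -> 1
Path length: 1 edge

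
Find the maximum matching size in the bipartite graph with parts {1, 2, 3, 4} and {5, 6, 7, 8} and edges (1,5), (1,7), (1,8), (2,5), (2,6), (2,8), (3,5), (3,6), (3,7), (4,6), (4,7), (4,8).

Step 1: List the neighbors of each left vertex:
  1: 5, 7, 8
  2: 5, 6, 8
  3: 5, 6, 7
  4: 6, 7, 8

Step 2: Greedily match left vertices, then look for augmenting paths:
  Match 1 -- 5
  Match 2 -- 6
  Match 3 -- 7
  Match 4 -- 8
  No augmenting path remains.

Step 3: Verify this is maximum:
  Matching size 4 = min(|L|, |R|) = min(4, 4), which is an upper bound, so this matching is maximum.

Maximum matching: {(1,5), (2,6), (3,7), (4,8)}
Size: 4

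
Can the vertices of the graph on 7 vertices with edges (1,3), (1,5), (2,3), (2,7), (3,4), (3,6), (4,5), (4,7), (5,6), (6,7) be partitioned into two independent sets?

Step 1: Attempt 2-coloring using BFS:
  Start at vertex 1, assign color 0
  Color vertex 3 with color 1 (neighbor of 1)
  Color vertex 5 with color 1 (neighbor of 1)
  Color vertex 2 with color 0 (neighbor of 3)
  Color vertex 4 with color 0 (neighbor of 3)
  Color vertex 6 with color 0 (neighbor of 3)
  Color vertex 7 with color 1 (neighbor of 2)

Step 2: 2-coloring succeeded. No conflicts found.
  Set A (color 0): {1, 2, 4, 6}
  Set B (color 1): {3, 5, 7}

The graph is bipartite with partition {1, 2, 4, 6}, {3, 5, 7}.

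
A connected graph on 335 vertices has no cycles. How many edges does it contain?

A tree on n vertices always has exactly n - 1 edges.
For n = 335: edges = 335 - 1 = 334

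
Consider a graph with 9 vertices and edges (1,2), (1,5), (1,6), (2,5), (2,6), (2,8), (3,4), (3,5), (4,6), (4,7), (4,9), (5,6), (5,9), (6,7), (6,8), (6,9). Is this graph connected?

Step 1: Build adjacency list from edges:
  1: 2, 5, 6
  2: 1, 5, 6, 8
  3: 4, 5
  4: 3, 6, 7, 9
  5: 1, 2, 3, 6, 9
  6: 1, 2, 4, 5, 7, 8, 9
  7: 4, 6
  8: 2, 6
  9: 4, 5, 6

Step 2: Run BFS/DFS from vertex 1:
  Visited: {1, 2, 5, 6, 8, 3, 9, 4, 7}
  Reached 9 of 9 vertices

Step 3: All 9 vertices reached from vertex 1, so the graph is connected.
Answer: Yes, the graph is connected.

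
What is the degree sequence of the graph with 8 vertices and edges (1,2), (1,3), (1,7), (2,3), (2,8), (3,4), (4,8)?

Step 1: Count edges incident to each vertex:
  deg(1) = 3 (neighbors: 2, 3, 7)
  deg(2) = 3 (neighbors: 1, 3, 8)
  deg(3) = 3 (neighbors: 1, 2, 4)
  deg(4) = 2 (neighbors: 3, 8)
  deg(5) = 0 (neighbors: none)
  deg(6) = 0 (neighbors: none)
  deg(7) = 1 (neighbors: 1)
  deg(8) = 2 (neighbors: 2, 4)

Step 2: Sort degrees in non-increasing order:
  Degrees: [3, 3, 3, 2, 0, 0, 1, 2] -> sorted: [3, 3, 3, 2, 2, 1, 0, 0]

Degree sequence: [3, 3, 3, 2, 2, 1, 0, 0]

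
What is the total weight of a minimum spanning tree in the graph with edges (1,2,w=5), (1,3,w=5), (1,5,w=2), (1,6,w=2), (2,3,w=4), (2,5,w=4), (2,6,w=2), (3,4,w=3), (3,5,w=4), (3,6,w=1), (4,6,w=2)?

Apply Kruskal's algorithm (sort edges by weight, add if no cycle):

Sorted edges by weight:
  (3,6) w=1
  (1,5) w=2
  (1,6) w=2
  (2,6) w=2
  (4,6) w=2
  (3,4) w=3
  (2,3) w=4
  (2,5) w=4
  (3,5) w=4
  (1,3) w=5
  (1,2) w=5

Add edge (3,6) w=1 -- no cycle. Running total: 1
Add edge (1,5) w=2 -- no cycle. Running total: 3
Add edge (1,6) w=2 -- no cycle. Running total: 5
Add edge (2,6) w=2 -- no cycle. Running total: 7
Add edge (4,6) w=2 -- no cycle. Running total: 9

MST edges: (3,6,w=1), (1,5,w=2), (1,6,w=2), (2,6,w=2), (4,6,w=2)
Total MST weight: 1 + 2 + 2 + 2 + 2 = 9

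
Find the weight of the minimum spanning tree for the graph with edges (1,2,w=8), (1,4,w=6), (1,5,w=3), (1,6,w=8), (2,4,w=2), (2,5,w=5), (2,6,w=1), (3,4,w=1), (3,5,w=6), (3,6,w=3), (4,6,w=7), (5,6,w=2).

Apply Kruskal's algorithm (sort edges by weight, add if no cycle):

Sorted edges by weight:
  (2,6) w=1
  (3,4) w=1
  (2,4) w=2
  (5,6) w=2
  (1,5) w=3
  (3,6) w=3
  (2,5) w=5
  (1,4) w=6
  (3,5) w=6
  (4,6) w=7
  (1,2) w=8
  (1,6) w=8

Add edge (2,6) w=1 -- no cycle. Running total: 1
Add edge (3,4) w=1 -- no cycle. Running total: 2
Add edge (2,4) w=2 -- no cycle. Running total: 4
Add edge (5,6) w=2 -- no cycle. Running total: 6
Add edge (1,5) w=3 -- no cycle. Running total: 9

MST edges: (2,6,w=1), (3,4,w=1), (2,4,w=2), (5,6,w=2), (1,5,w=3)
Total MST weight: 1 + 1 + 2 + 2 + 3 = 9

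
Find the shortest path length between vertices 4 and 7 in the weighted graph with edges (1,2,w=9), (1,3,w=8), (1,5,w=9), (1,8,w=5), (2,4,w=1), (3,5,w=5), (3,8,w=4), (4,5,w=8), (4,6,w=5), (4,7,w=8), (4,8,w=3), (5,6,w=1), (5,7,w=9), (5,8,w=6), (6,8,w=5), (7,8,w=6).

Step 1: Build adjacency list with weights:
  1: 2(w=9), 3(w=8), 5(w=9), 8(w=5)
  2: 1(w=9), 4(w=1)
  3: 1(w=8), 5(w=5), 8(w=4)
  4: 2(w=1), 5(w=8), 6(w=5), 7(w=8), 8(w=3)
  5: 1(w=9), 3(w=5), 4(w=8), 6(w=1), 7(w=9), 8(w=6)
  6: 4(w=5), 5(w=1), 8(w=5)
  7: 4(w=8), 5(w=9), 8(w=6)
  8: 1(w=5), 3(w=4), 4(w=3), 5(w=6), 6(w=5), 7(w=6)

Step 2: Apply Dijkstra's algorithm from vertex 4:
  Visit vertex 4 (distance=0)
    Update dist[2] = 1
    Update dist[5] = 8
    Update dist[6] = 5
    Update dist[7] = 8
    Update dist[8] = 3
  Visit vertex 2 (distance=1)
    Update dist[1] = 10
  Visit vertex 8 (distance=3)
    Update dist[1] = 8
    Update dist[3] = 7
  Visit vertex 6 (distance=5)
    Update dist[5] = 6
  Visit vertex 5 (distance=6)
  Visit vertex 3 (distance=7)
  Visit vertex 1 (distance=8)
  Visit vertex 7 (distance=8)

Step 3: Shortest path: 4 -> 7
Total weight: 8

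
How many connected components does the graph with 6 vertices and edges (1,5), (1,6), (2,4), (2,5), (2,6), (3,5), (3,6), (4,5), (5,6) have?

Step 1: Build adjacency list from edges:
  1: 5, 6
  2: 4, 5, 6
  3: 5, 6
  4: 2, 5
  5: 1, 2, 3, 4, 6
  6: 1, 2, 3, 5

Step 2: Run BFS/DFS from vertex 1:
  Visited: {1, 5, 6, 2, 3, 4}
  Reached 6 of 6 vertices

Step 3: All 6 vertices reached from vertex 1, so the graph is connected.
Number of connected components: 1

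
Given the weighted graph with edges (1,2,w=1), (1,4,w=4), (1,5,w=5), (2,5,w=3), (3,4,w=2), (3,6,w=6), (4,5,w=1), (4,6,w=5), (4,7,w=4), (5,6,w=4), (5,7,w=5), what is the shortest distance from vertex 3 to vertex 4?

Step 1: Build adjacency list with weights:
  1: 2(w=1), 4(w=4), 5(w=5)
  2: 1(w=1), 5(w=3)
  3: 4(w=2), 6(w=6)
  4: 1(w=4), 3(w=2), 5(w=1), 6(w=5), 7(w=4)
  5: 1(w=5), 2(w=3), 4(w=1), 6(w=4), 7(w=5)
  6: 3(w=6), 4(w=5), 5(w=4)
  7: 4(w=4), 5(w=5)

Step 2: Apply Dijkstra's algorithm from vertex 3:
  Visit vertex 3 (distance=0)
    Update dist[4] = 2
    Update dist[6] = 6
  Visit vertex 4 (distance=2)
    Update dist[1] = 6
    Update dist[5] = 3
    Update dist[7] = 6

Step 3: Shortest path: 3 -> 4
Total weight: 2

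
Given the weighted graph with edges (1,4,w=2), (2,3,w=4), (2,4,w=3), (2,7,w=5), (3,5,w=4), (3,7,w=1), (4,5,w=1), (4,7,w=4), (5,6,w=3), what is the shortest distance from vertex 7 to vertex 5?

Step 1: Build adjacency list with weights:
  1: 4(w=2)
  2: 3(w=4), 4(w=3), 7(w=5)
  3: 2(w=4), 5(w=4), 7(w=1)
  4: 1(w=2), 2(w=3), 5(w=1), 7(w=4)
  5: 3(w=4), 4(w=1), 6(w=3)
  6: 5(w=3)
  7: 2(w=5), 3(w=1), 4(w=4)

Step 2: Apply Dijkstra's algorithm from vertex 7:
  Visit vertex 7 (distance=0)
    Update dist[2] = 5
    Update dist[3] = 1
    Update dist[4] = 4
  Visit vertex 3 (distance=1)
    Update dist[5] = 5
  Visit vertex 4 (distance=4)
    Update dist[1] = 6
  Visit vertex 2 (distance=5)
  Visit vertex 5 (distance=5)
    Update dist[6] = 8

Step 3: Shortest path: 7 -> 3 -> 5
Total weight: 1 + 4 = 5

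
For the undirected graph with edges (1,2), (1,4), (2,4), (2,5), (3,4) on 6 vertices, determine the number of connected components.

Step 1: Build adjacency list from edges:
  1: 2, 4
  2: 1, 4, 5
  3: 4
  4: 1, 2, 3
  5: 2
  6: (none)

Step 2: Run BFS/DFS from vertex 1:
  Visited: {1, 2, 4, 5, 3}
  Reached 5 of 6 vertices

Step 3: Only 5 of 6 vertices reached. Graph is disconnected.
Connected components: {1, 2, 3, 4, 5}, {6}
Number of connected components: 2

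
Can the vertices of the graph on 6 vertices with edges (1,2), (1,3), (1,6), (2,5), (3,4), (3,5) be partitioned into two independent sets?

Step 1: Attempt 2-coloring using BFS:
  Start at vertex 1, assign color 0
  Color vertex 2 with color 1 (neighbor of 1)
  Color vertex 3 with color 1 (neighbor of 1)
  Color vertex 6 with color 1 (neighbor of 1)
  Color vertex 5 with color 0 (neighbor of 2)
  Color vertex 4 with color 0 (neighbor of 3)

Step 2: 2-coloring succeeded. No conflicts found.
  Set A (color 0): {1, 4, 5}
  Set B (color 1): {2, 3, 6}

The graph is bipartite with partition {1, 4, 5}, {2, 3, 6}.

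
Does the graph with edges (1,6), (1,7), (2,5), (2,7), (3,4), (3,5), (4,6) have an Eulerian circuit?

Step 1: Find the degree of each vertex:
  deg(1) = 2
  deg(2) = 2
  deg(3) = 2
  deg(4) = 2
  deg(5) = 2
  deg(6) = 2
  deg(7) = 2

Step 2: Count vertices with odd degree:
  All vertices have even degree (0 odd-degree vertices)

Step 3: Apply Euler's theorem:
  - Eulerian circuit exists iff graph is connected and all vertices have even degree
  - Eulerian path exists iff graph is connected and has 0 or 2 odd-degree vertices

Graph is connected with 0 odd-degree vertices.
Both Eulerian circuit and Eulerian path exist.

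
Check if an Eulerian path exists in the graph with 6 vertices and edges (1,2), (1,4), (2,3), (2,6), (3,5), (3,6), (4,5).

Step 1: Find the degree of each vertex:
  deg(1) = 2
  deg(2) = 3
  deg(3) = 3
  deg(4) = 2
  deg(5) = 2
  deg(6) = 2

Step 2: Count vertices with odd degree:
  Odd-degree vertices: 2, 3 (2 total)

Step 3: Apply Euler's theorem:
  - Eulerian circuit exists iff graph is connected and all vertices have even degree
  - Eulerian path exists iff graph is connected and has 0 or 2 odd-degree vertices

Graph is connected with exactly 2 odd-degree vertices (2, 3).
Eulerian path exists (starting and ending at the odd-degree vertices), but no Eulerian circuit.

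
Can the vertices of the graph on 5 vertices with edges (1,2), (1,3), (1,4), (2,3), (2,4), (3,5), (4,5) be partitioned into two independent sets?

Step 1: Attempt 2-coloring using BFS:
  Start at vertex 1, assign color 0
  Color vertex 2 with color 1 (neighbor of 1)
  Color vertex 3 with color 1 (neighbor of 1)
  Color vertex 4 with color 1 (neighbor of 1)

Step 2: Conflict found! Vertices 2 and 3 are adjacent but have the same color.
This means the graph contains an odd cycle.

The graph is NOT bipartite.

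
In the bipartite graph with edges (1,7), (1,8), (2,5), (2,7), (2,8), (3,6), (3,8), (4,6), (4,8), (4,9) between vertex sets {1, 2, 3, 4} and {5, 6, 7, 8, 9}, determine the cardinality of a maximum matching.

Step 1: List the neighbors of each left vertex:
  1: 7, 8
  2: 5, 7, 8
  3: 6, 8
  4: 6, 8, 9

Step 2: Greedily match left vertices, then look for augmenting paths:
  Match 1 -- 7
  Match 2 -- 5
  Match 3 -- 6
  Match 4 -- 8
  No augmenting path remains.

Step 3: Verify this is maximum:
  Matching size 4 = min(|L|, |R|) = min(4, 5), which is an upper bound, so this matching is maximum.

Maximum matching: {(1,7), (2,5), (3,6), (4,8)}
Size: 4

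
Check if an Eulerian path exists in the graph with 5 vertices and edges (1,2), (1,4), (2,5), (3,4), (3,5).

Step 1: Find the degree of each vertex:
  deg(1) = 2
  deg(2) = 2
  deg(3) = 2
  deg(4) = 2
  deg(5) = 2

Step 2: Count vertices with odd degree:
  All vertices have even degree (0 odd-degree vertices)

Step 3: Apply Euler's theorem:
  - Eulerian circuit exists iff graph is connected and all vertices have even degree
  - Eulerian path exists iff graph is connected and has 0 or 2 odd-degree vertices

Graph is connected with 0 odd-degree vertices.
Both Eulerian circuit and Eulerian path exist.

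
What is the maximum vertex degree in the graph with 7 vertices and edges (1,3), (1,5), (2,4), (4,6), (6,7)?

Step 1: Count edges incident to each vertex:
  deg(1) = 2 (neighbors: 3, 5)
  deg(2) = 1 (neighbors: 4)
  deg(3) = 1 (neighbors: 1)
  deg(4) = 2 (neighbors: 2, 6)
  deg(5) = 1 (neighbors: 1)
  deg(6) = 2 (neighbors: 4, 7)
  deg(7) = 1 (neighbors: 6)

Step 2: Find maximum:
  max(2, 1, 1, 2, 1, 2, 1) = 2 (vertex 1)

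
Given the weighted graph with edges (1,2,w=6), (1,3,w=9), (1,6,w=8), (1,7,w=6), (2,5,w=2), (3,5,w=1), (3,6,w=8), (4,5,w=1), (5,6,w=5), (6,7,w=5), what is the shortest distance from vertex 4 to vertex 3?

Step 1: Build adjacency list with weights:
  1: 2(w=6), 3(w=9), 6(w=8), 7(w=6)
  2: 1(w=6), 5(w=2)
  3: 1(w=9), 5(w=1), 6(w=8)
  4: 5(w=1)
  5: 2(w=2), 3(w=1), 4(w=1), 6(w=5)
  6: 1(w=8), 3(w=8), 5(w=5), 7(w=5)
  7: 1(w=6), 6(w=5)

Step 2: Apply Dijkstra's algorithm from vertex 4:
  Visit vertex 4 (distance=0)
    Update dist[5] = 1
  Visit vertex 5 (distance=1)
    Update dist[2] = 3
    Update dist[3] = 2
    Update dist[6] = 6
  Visit vertex 3 (distance=2)
    Update dist[1] = 11

Step 3: Shortest path: 4 -> 5 -> 3
Total weight: 1 + 1 = 2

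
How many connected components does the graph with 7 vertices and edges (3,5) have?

Step 1: Build adjacency list from edges:
  1: (none)
  2: (none)
  3: 5
  4: (none)
  5: 3
  6: (none)
  7: (none)

Step 2: Run BFS/DFS from vertex 1:
  Visited: {1}
  Reached 1 of 7 vertices

Step 3: Only 1 of 7 vertices reached. Graph is disconnected.
Connected components: {1}, {2}, {3, 5}, {4}, {6}, {7}
Number of connected components: 6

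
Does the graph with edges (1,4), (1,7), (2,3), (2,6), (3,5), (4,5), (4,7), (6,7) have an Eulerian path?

Step 1: Find the degree of each vertex:
  deg(1) = 2
  deg(2) = 2
  deg(3) = 2
  deg(4) = 3
  deg(5) = 2
  deg(6) = 2
  deg(7) = 3

Step 2: Count vertices with odd degree:
  Odd-degree vertices: 4, 7 (2 total)

Step 3: Apply Euler's theorem:
  - Eulerian circuit exists iff graph is connected and all vertices have even degree
  - Eulerian path exists iff graph is connected and has 0 or 2 odd-degree vertices

Graph is connected with exactly 2 odd-degree vertices (4, 7).
Eulerian path exists (starting and ending at the odd-degree vertices), but no Eulerian circuit.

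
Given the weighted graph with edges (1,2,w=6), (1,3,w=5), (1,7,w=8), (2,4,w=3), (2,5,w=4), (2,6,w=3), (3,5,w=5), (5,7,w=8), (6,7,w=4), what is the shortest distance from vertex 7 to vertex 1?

Step 1: Build adjacency list with weights:
  1: 2(w=6), 3(w=5), 7(w=8)
  2: 1(w=6), 4(w=3), 5(w=4), 6(w=3)
  3: 1(w=5), 5(w=5)
  4: 2(w=3)
  5: 2(w=4), 3(w=5), 7(w=8)
  6: 2(w=3), 7(w=4)
  7: 1(w=8), 5(w=8), 6(w=4)

Step 2: Apply Dijkstra's algorithm from vertex 7:
  Visit vertex 7 (distance=0)
    Update dist[1] = 8
    Update dist[5] = 8
    Update dist[6] = 4
  Visit vertex 6 (distance=4)
    Update dist[2] = 7
  Visit vertex 2 (distance=7)
    Update dist[4] = 10
  Visit vertex 1 (distance=8)
    Update dist[3] = 13

Step 3: Shortest path: 7 -> 1
Total weight: 8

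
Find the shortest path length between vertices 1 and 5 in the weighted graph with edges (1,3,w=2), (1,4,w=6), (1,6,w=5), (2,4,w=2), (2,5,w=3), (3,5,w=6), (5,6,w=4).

Step 1: Build adjacency list with weights:
  1: 3(w=2), 4(w=6), 6(w=5)
  2: 4(w=2), 5(w=3)
  3: 1(w=2), 5(w=6)
  4: 1(w=6), 2(w=2)
  5: 2(w=3), 3(w=6), 6(w=4)
  6: 1(w=5), 5(w=4)

Step 2: Apply Dijkstra's algorithm from vertex 1:
  Visit vertex 1 (distance=0)
    Update dist[3] = 2
    Update dist[4] = 6
    Update dist[6] = 5
  Visit vertex 3 (distance=2)
    Update dist[5] = 8
  Visit vertex 6 (distance=5)
  Visit vertex 4 (distance=6)
    Update dist[2] = 8
  Visit vertex 2 (distance=8)
  Visit vertex 5 (distance=8)

Step 3: Shortest path: 1 -> 3 -> 5
Total weight: 2 + 6 = 8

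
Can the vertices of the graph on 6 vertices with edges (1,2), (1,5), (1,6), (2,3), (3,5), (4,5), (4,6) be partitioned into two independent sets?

Step 1: Attempt 2-coloring using BFS:
  Start at vertex 1, assign color 0
  Color vertex 2 with color 1 (neighbor of 1)
  Color vertex 5 with color 1 (neighbor of 1)
  Color vertex 6 with color 1 (neighbor of 1)
  Color vertex 3 with color 0 (neighbor of 2)
  Color vertex 4 with color 0 (neighbor of 5)

Step 2: 2-coloring succeeded. No conflicts found.
  Set A (color 0): {1, 3, 4}
  Set B (color 1): {2, 5, 6}

The graph is bipartite with partition {1, 3, 4}, {2, 5, 6}.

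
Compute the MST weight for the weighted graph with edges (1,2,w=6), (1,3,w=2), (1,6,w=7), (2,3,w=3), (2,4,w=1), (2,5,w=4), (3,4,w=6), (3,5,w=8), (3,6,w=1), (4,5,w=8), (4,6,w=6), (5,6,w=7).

Apply Kruskal's algorithm (sort edges by weight, add if no cycle):

Sorted edges by weight:
  (2,4) w=1
  (3,6) w=1
  (1,3) w=2
  (2,3) w=3
  (2,5) w=4
  (1,2) w=6
  (3,4) w=6
  (4,6) w=6
  (1,6) w=7
  (5,6) w=7
  (3,5) w=8
  (4,5) w=8

Add edge (2,4) w=1 -- no cycle. Running total: 1
Add edge (3,6) w=1 -- no cycle. Running total: 2
Add edge (1,3) w=2 -- no cycle. Running total: 4
Add edge (2,3) w=3 -- no cycle. Running total: 7
Add edge (2,5) w=4 -- no cycle. Running total: 11

MST edges: (2,4,w=1), (3,6,w=1), (1,3,w=2), (2,3,w=3), (2,5,w=4)
Total MST weight: 1 + 1 + 2 + 3 + 4 = 11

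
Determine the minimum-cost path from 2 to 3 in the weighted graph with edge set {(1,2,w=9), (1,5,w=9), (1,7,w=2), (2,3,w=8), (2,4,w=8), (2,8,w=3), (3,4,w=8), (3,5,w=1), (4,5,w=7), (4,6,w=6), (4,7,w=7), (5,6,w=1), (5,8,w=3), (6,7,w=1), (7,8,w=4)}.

Step 1: Build adjacency list with weights:
  1: 2(w=9), 5(w=9), 7(w=2)
  2: 1(w=9), 3(w=8), 4(w=8), 8(w=3)
  3: 2(w=8), 4(w=8), 5(w=1)
  4: 2(w=8), 3(w=8), 5(w=7), 6(w=6), 7(w=7)
  5: 1(w=9), 3(w=1), 4(w=7), 6(w=1), 8(w=3)
  6: 4(w=6), 5(w=1), 7(w=1)
  7: 1(w=2), 4(w=7), 6(w=1), 8(w=4)
  8: 2(w=3), 5(w=3), 7(w=4)

Step 2: Apply Dijkstra's algorithm from vertex 2:
  Visit vertex 2 (distance=0)
    Update dist[1] = 9
    Update dist[3] = 8
    Update dist[4] = 8
    Update dist[8] = 3
  Visit vertex 8 (distance=3)
    Update dist[5] = 6
    Update dist[7] = 7
  Visit vertex 5 (distance=6)
    Update dist[3] = 7
    Update dist[6] = 7
  Visit vertex 3 (distance=7)

Step 3: Shortest path: 2 -> 8 -> 5 -> 3
Total weight: 3 + 3 + 1 = 7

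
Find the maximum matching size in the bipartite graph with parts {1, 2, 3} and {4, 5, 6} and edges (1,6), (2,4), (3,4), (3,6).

Step 1: List the neighbors of each left vertex:
  1: 6
  2: 4
  3: 4, 6

Step 2: Greedily match left vertices, then look for augmenting paths:
  Match 1 -- 6
  Match 2 -- 4
  No augmenting path remains.

Step 3: Verify this is maximum:
  Matching has size 2. The vertex set {4, 6} covers every edge and has size 2; any matching has at most one edge per cover vertex, so 2 is maximum (König's theorem).

Maximum matching: {(1,6), (2,4)}
Size: 2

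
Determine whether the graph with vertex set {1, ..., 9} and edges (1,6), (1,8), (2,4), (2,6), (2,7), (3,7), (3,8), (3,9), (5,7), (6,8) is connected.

Step 1: Build adjacency list from edges:
  1: 6, 8
  2: 4, 6, 7
  3: 7, 8, 9
  4: 2
  5: 7
  6: 1, 2, 8
  7: 2, 3, 5
  8: 1, 3, 6
  9: 3

Step 2: Run BFS/DFS from vertex 1:
  Visited: {1, 6, 8, 2, 3, 4, 7, 9, 5}
  Reached 9 of 9 vertices

Step 3: All 9 vertices reached from vertex 1, so the graph is connected.
Answer: Yes, the graph is connected.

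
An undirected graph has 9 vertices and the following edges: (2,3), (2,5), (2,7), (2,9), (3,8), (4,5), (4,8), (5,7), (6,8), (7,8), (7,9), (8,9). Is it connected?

Step 1: Build adjacency list from edges:
  1: (none)
  2: 3, 5, 7, 9
  3: 2, 8
  4: 5, 8
  5: 2, 4, 7
  6: 8
  7: 2, 5, 8, 9
  8: 3, 4, 6, 7, 9
  9: 2, 7, 8

Step 2: Run BFS/DFS from vertex 1:
  Visited: {1}
  Reached 1 of 9 vertices

Step 3: Only 1 of 9 vertices reached. Graph is disconnected.
Connected components: {1}, {2, 3, 4, 5, 6, 7, 8, 9}
Answer: No, the graph is not connected (2 components).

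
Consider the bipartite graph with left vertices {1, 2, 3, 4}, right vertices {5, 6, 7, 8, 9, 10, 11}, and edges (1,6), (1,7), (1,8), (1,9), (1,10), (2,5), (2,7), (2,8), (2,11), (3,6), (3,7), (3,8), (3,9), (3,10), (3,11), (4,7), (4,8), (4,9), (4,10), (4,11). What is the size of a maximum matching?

Step 1: List the neighbors of each left vertex:
  1: 6, 7, 8, 9, 10
  2: 5, 7, 8, 11
  3: 6, 7, 8, 9, 10, 11
  4: 7, 8, 9, 10, 11

Step 2: Greedily match left vertices, then look for augmenting paths:
  Match 1 -- 6
  Match 2 -- 5
  Match 3 -- 7
  Match 4 -- 8
  No augmenting path remains.

Step 3: Verify this is maximum:
  Matching size 4 = min(|L|, |R|) = min(4, 7), which is an upper bound, so this matching is maximum.

Maximum matching: {(1,6), (2,5), (3,7), (4,8)}
Size: 4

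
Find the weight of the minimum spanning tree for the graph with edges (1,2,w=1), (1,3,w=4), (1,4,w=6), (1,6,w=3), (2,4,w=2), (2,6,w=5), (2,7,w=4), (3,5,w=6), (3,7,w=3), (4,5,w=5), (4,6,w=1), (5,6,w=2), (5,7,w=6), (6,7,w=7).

Apply Kruskal's algorithm (sort edges by weight, add if no cycle):

Sorted edges by weight:
  (1,2) w=1
  (4,6) w=1
  (2,4) w=2
  (5,6) w=2
  (1,6) w=3
  (3,7) w=3
  (1,3) w=4
  (2,7) w=4
  (2,6) w=5
  (4,5) w=5
  (1,4) w=6
  (3,5) w=6
  (5,7) w=6
  (6,7) w=7

Add edge (1,2) w=1 -- no cycle. Running total: 1
Add edge (4,6) w=1 -- no cycle. Running total: 2
Add edge (2,4) w=2 -- no cycle. Running total: 4
Add edge (5,6) w=2 -- no cycle. Running total: 6
Skip edge (1,6) w=3 -- would create cycle
Add edge (3,7) w=3 -- no cycle. Running total: 9
Add edge (1,3) w=4 -- no cycle. Running total: 13

MST edges: (1,2,w=1), (4,6,w=1), (2,4,w=2), (5,6,w=2), (3,7,w=3), (1,3,w=4)
Total MST weight: 1 + 1 + 2 + 2 + 3 + 4 = 13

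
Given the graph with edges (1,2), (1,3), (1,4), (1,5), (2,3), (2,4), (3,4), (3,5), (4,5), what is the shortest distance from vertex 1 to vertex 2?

Step 1: Build adjacency list:
  1: 2, 3, 4, 5
  2: 1, 3, 4
  3: 1, 2, 4, 5
  4: 1, 2, 3, 5
  5: 1, 3, 4

Step 2: BFS from vertex 1 to find shortest path to 2:
  vertex 2 reached at distance 1

Step 3: Shortest path: 1 -> 2
Path length: 1 edge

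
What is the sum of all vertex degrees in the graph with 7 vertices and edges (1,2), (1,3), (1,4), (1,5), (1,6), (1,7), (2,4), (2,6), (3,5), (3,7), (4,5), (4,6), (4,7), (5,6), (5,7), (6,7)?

Step 1: Count edges incident to each vertex:
  deg(1) = 6 (neighbors: 2, 3, 4, 5, 6, 7)
  deg(2) = 3 (neighbors: 1, 4, 6)
  deg(3) = 3 (neighbors: 1, 5, 7)
  deg(4) = 5 (neighbors: 1, 2, 5, 6, 7)
  deg(5) = 5 (neighbors: 1, 3, 4, 6, 7)
  deg(6) = 5 (neighbors: 1, 2, 4, 5, 7)
  deg(7) = 5 (neighbors: 1, 3, 4, 5, 6)

Step 2: Sum all degrees:
  6 + 3 + 3 + 5 + 5 + 5 + 5 = 32

Verification: sum of degrees = 2 * |E| = 2 * 16 = 32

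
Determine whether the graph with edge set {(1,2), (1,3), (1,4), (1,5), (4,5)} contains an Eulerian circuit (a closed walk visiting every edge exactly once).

Step 1: Find the degree of each vertex:
  deg(1) = 4
  deg(2) = 1
  deg(3) = 1
  deg(4) = 2
  deg(5) = 2

Step 2: Count vertices with odd degree:
  Odd-degree vertices: 2, 3 (2 total)

Step 3: Apply Euler's theorem:
  - Eulerian circuit exists iff graph is connected and all vertices have even degree
  - Eulerian path exists iff graph is connected and has 0 or 2 odd-degree vertices

Graph is connected with exactly 2 odd-degree vertices (2, 3).
Eulerian path exists (starting and ending at the odd-degree vertices), but no Eulerian circuit.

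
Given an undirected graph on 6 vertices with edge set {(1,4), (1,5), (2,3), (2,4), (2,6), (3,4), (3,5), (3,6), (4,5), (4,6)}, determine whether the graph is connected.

Step 1: Build adjacency list from edges:
  1: 4, 5
  2: 3, 4, 6
  3: 2, 4, 5, 6
  4: 1, 2, 3, 5, 6
  5: 1, 3, 4
  6: 2, 3, 4

Step 2: Run BFS/DFS from vertex 1:
  Visited: {1, 4, 5, 2, 3, 6}
  Reached 6 of 6 vertices

Step 3: All 6 vertices reached from vertex 1, so the graph is connected.
Answer: Yes, the graph is connected.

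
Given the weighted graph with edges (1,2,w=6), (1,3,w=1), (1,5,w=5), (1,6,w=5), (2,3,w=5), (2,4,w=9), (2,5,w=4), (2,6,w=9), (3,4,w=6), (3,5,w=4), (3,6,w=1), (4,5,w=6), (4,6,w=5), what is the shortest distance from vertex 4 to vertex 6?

Step 1: Build adjacency list with weights:
  1: 2(w=6), 3(w=1), 5(w=5), 6(w=5)
  2: 1(w=6), 3(w=5), 4(w=9), 5(w=4), 6(w=9)
  3: 1(w=1), 2(w=5), 4(w=6), 5(w=4), 6(w=1)
  4: 2(w=9), 3(w=6), 5(w=6), 6(w=5)
  5: 1(w=5), 2(w=4), 3(w=4), 4(w=6)
  6: 1(w=5), 2(w=9), 3(w=1), 4(w=5)

Step 2: Apply Dijkstra's algorithm from vertex 4:
  Visit vertex 4 (distance=0)
    Update dist[2] = 9
    Update dist[3] = 6
    Update dist[5] = 6
    Update dist[6] = 5
  Visit vertex 6 (distance=5)
    Update dist[1] = 10

Step 3: Shortest path: 4 -> 6
Total weight: 5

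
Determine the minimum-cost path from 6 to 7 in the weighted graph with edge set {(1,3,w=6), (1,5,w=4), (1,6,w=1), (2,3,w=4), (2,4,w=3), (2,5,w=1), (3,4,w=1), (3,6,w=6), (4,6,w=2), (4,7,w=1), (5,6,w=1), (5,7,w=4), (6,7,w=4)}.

Step 1: Build adjacency list with weights:
  1: 3(w=6), 5(w=4), 6(w=1)
  2: 3(w=4), 4(w=3), 5(w=1)
  3: 1(w=6), 2(w=4), 4(w=1), 6(w=6)
  4: 2(w=3), 3(w=1), 6(w=2), 7(w=1)
  5: 1(w=4), 2(w=1), 6(w=1), 7(w=4)
  6: 1(w=1), 3(w=6), 4(w=2), 5(w=1), 7(w=4)
  7: 4(w=1), 5(w=4), 6(w=4)

Step 2: Apply Dijkstra's algorithm from vertex 6:
  Visit vertex 6 (distance=0)
    Update dist[1] = 1
    Update dist[3] = 6
    Update dist[4] = 2
    Update dist[5] = 1
    Update dist[7] = 4
  Visit vertex 1 (distance=1)
  Visit vertex 5 (distance=1)
    Update dist[2] = 2
  Visit vertex 2 (distance=2)
  Visit vertex 4 (distance=2)
    Update dist[3] = 3
    Update dist[7] = 3
  Visit vertex 3 (distance=3)
  Visit vertex 7 (distance=3)

Step 3: Shortest path: 6 -> 4 -> 7
Total weight: 2 + 1 = 3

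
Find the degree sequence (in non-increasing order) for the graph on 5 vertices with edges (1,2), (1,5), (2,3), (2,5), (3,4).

Step 1: Count edges incident to each vertex:
  deg(1) = 2 (neighbors: 2, 5)
  deg(2) = 3 (neighbors: 1, 3, 5)
  deg(3) = 2 (neighbors: 2, 4)
  deg(4) = 1 (neighbors: 3)
  deg(5) = 2 (neighbors: 1, 2)

Step 2: Sort degrees in non-increasing order:
  Degrees: [2, 3, 2, 1, 2] -> sorted: [3, 2, 2, 2, 1]

Degree sequence: [3, 2, 2, 2, 1]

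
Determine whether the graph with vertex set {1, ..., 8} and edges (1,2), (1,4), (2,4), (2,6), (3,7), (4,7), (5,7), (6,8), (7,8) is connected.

Step 1: Build adjacency list from edges:
  1: 2, 4
  2: 1, 4, 6
  3: 7
  4: 1, 2, 7
  5: 7
  6: 2, 8
  7: 3, 4, 5, 8
  8: 6, 7

Step 2: Run BFS/DFS from vertex 1:
  Visited: {1, 2, 4, 6, 7, 8, 3, 5}
  Reached 8 of 8 vertices

Step 3: All 8 vertices reached from vertex 1, so the graph is connected.
Answer: Yes, the graph is connected.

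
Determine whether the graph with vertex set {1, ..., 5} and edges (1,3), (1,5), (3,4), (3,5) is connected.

Step 1: Build adjacency list from edges:
  1: 3, 5
  2: (none)
  3: 1, 4, 5
  4: 3
  5: 1, 3

Step 2: Run BFS/DFS from vertex 1:
  Visited: {1, 3, 5, 4}
  Reached 4 of 5 vertices

Step 3: Only 4 of 5 vertices reached. Graph is disconnected.
Connected components: {1, 3, 4, 5}, {2}
Answer: No, the graph is not connected (2 components).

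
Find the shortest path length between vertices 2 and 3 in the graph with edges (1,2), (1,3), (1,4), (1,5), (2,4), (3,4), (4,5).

Step 1: Build adjacency list:
  1: 2, 3, 4, 5
  2: 1, 4
  3: 1, 4
  4: 1, 2, 3, 5
  5: 1, 4

Step 2: BFS from vertex 2 to find shortest path to 3:
  vertex 1 reached at distance 1
  vertex 4 reached at distance 1
  vertex 3 reached at distance 2

Step 3: Shortest path: 2 -> 1 -> 3
Path length: 2 edges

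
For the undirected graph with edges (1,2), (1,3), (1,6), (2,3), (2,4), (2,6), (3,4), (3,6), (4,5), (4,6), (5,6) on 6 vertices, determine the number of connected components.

Step 1: Build adjacency list from edges:
  1: 2, 3, 6
  2: 1, 3, 4, 6
  3: 1, 2, 4, 6
  4: 2, 3, 5, 6
  5: 4, 6
  6: 1, 2, 3, 4, 5

Step 2: Run BFS/DFS from vertex 1:
  Visited: {1, 2, 3, 6, 4, 5}
  Reached 6 of 6 vertices

Step 3: All 6 vertices reached from vertex 1, so the graph is connected.
Number of connected components: 1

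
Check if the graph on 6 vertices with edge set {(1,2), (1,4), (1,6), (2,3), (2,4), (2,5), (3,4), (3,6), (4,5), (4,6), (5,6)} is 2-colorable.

Step 1: Attempt 2-coloring using BFS:
  Start at vertex 1, assign color 0
  Color vertex 2 with color 1 (neighbor of 1)
  Color vertex 4 with color 1 (neighbor of 1)
  Color vertex 6 with color 1 (neighbor of 1)
  Color vertex 3 with color 0 (neighbor of 2)

Step 2: Conflict found! Vertices 2 and 4 are adjacent but have the same color.
This means the graph contains an odd cycle.

The graph is NOT bipartite.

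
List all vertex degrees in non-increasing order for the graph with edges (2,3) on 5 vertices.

Step 1: Count edges incident to each vertex:
  deg(1) = 0 (neighbors: none)
  deg(2) = 1 (neighbors: 3)
  deg(3) = 1 (neighbors: 2)
  deg(4) = 0 (neighbors: none)
  deg(5) = 0 (neighbors: none)

Step 2: Sort degrees in non-increasing order:
  Degrees: [0, 1, 1, 0, 0] -> sorted: [1, 1, 0, 0, 0]

Degree sequence: [1, 1, 0, 0, 0]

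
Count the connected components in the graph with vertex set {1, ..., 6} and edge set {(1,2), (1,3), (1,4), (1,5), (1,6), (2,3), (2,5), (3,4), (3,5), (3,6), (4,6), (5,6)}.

Step 1: Build adjacency list from edges:
  1: 2, 3, 4, 5, 6
  2: 1, 3, 5
  3: 1, 2, 4, 5, 6
  4: 1, 3, 6
  5: 1, 2, 3, 6
  6: 1, 3, 4, 5

Step 2: Run BFS/DFS from vertex 1:
  Visited: {1, 2, 3, 4, 5, 6}
  Reached 6 of 6 vertices

Step 3: All 6 vertices reached from vertex 1, so the graph is connected.
Number of connected components: 1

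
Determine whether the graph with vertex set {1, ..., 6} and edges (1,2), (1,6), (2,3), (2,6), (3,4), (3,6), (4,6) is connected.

Step 1: Build adjacency list from edges:
  1: 2, 6
  2: 1, 3, 6
  3: 2, 4, 6
  4: 3, 6
  5: (none)
  6: 1, 2, 3, 4

Step 2: Run BFS/DFS from vertex 1:
  Visited: {1, 2, 6, 3, 4}
  Reached 5 of 6 vertices

Step 3: Only 5 of 6 vertices reached. Graph is disconnected.
Connected components: {1, 2, 3, 4, 6}, {5}
Answer: No, the graph is not connected (2 components).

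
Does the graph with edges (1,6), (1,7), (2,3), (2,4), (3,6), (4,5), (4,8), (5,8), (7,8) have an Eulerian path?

Step 1: Find the degree of each vertex:
  deg(1) = 2
  deg(2) = 2
  deg(3) = 2
  deg(4) = 3
  deg(5) = 2
  deg(6) = 2
  deg(7) = 2
  deg(8) = 3

Step 2: Count vertices with odd degree:
  Odd-degree vertices: 4, 8 (2 total)

Step 3: Apply Euler's theorem:
  - Eulerian circuit exists iff graph is connected and all vertices have even degree
  - Eulerian path exists iff graph is connected and has 0 or 2 odd-degree vertices

Graph is connected with exactly 2 odd-degree vertices (4, 8).
Eulerian path exists (starting and ending at the odd-degree vertices), but no Eulerian circuit.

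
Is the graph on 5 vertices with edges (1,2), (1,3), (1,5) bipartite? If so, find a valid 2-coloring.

Step 1: Attempt 2-coloring using BFS:
  Start at vertex 1, assign color 0
  Color vertex 2 with color 1 (neighbor of 1)
  Color vertex 3 with color 1 (neighbor of 1)
  Color vertex 5 with color 1 (neighbor of 1)
  Start new component at vertex 4, assign color 0

Step 2: 2-coloring succeeded. No conflicts found.
  Set A (color 0): {1, 4}
  Set B (color 1): {2, 3, 5}

The graph is bipartite with partition {1, 4}, {2, 3, 5}.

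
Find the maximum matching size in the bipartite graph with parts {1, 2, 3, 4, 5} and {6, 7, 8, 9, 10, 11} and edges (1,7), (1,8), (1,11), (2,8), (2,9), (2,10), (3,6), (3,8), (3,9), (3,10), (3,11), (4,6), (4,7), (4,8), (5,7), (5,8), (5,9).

Step 1: List the neighbors of each left vertex:
  1: 7, 8, 11
  2: 8, 9, 10
  3: 6, 8, 9, 10, 11
  4: 6, 7, 8
  5: 7, 8, 9

Step 2: Greedily match left vertices, then look for augmenting paths:
  Match 1 -- 7
  Match 2 -- 8
  Match 3 -- 10
  Match 4 -- 6
  Match 5 -- 9
  No augmenting path remains.

Step 3: Verify this is maximum:
  Matching size 5 = min(|L|, |R|) = min(5, 6), which is an upper bound, so this matching is maximum.

Maximum matching: {(1,7), (2,8), (3,10), (4,6), (5,9)}
Size: 5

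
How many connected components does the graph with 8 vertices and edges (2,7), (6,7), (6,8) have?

Step 1: Build adjacency list from edges:
  1: (none)
  2: 7
  3: (none)
  4: (none)
  5: (none)
  6: 7, 8
  7: 2, 6
  8: 6

Step 2: Run BFS/DFS from vertex 1:
  Visited: {1}
  Reached 1 of 8 vertices

Step 3: Only 1 of 8 vertices reached. Graph is disconnected.
Connected components: {1}, {2, 6, 7, 8}, {3}, {4}, {5}
Number of connected components: 5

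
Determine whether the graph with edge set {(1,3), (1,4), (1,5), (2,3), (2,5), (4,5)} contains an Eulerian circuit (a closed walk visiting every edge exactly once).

Step 1: Find the degree of each vertex:
  deg(1) = 3
  deg(2) = 2
  deg(3) = 2
  deg(4) = 2
  deg(5) = 3

Step 2: Count vertices with odd degree:
  Odd-degree vertices: 1, 5 (2 total)

Step 3: Apply Euler's theorem:
  - Eulerian circuit exists iff graph is connected and all vertices have even degree
  - Eulerian path exists iff graph is connected and has 0 or 2 odd-degree vertices

Graph is connected with exactly 2 odd-degree vertices (1, 5).
Eulerian path exists (starting and ending at the odd-degree vertices), but no Eulerian circuit.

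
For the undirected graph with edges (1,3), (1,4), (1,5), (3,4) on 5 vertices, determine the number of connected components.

Step 1: Build adjacency list from edges:
  1: 3, 4, 5
  2: (none)
  3: 1, 4
  4: 1, 3
  5: 1

Step 2: Run BFS/DFS from vertex 1:
  Visited: {1, 3, 4, 5}
  Reached 4 of 5 vertices

Step 3: Only 4 of 5 vertices reached. Graph is disconnected.
Connected components: {1, 3, 4, 5}, {2}
Number of connected components: 2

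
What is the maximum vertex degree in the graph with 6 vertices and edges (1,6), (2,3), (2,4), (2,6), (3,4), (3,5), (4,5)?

Step 1: Count edges incident to each vertex:
  deg(1) = 1 (neighbors: 6)
  deg(2) = 3 (neighbors: 3, 4, 6)
  deg(3) = 3 (neighbors: 2, 4, 5)
  deg(4) = 3 (neighbors: 2, 3, 5)
  deg(5) = 2 (neighbors: 3, 4)
  deg(6) = 2 (neighbors: 1, 2)

Step 2: Find maximum:
  max(1, 3, 3, 3, 2, 2) = 3 (vertex 2)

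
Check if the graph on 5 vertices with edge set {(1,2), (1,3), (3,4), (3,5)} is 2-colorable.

Step 1: Attempt 2-coloring using BFS:
  Start at vertex 1, assign color 0
  Color vertex 2 with color 1 (neighbor of 1)
  Color vertex 3 with color 1 (neighbor of 1)
  Color vertex 4 with color 0 (neighbor of 3)
  Color vertex 5 with color 0 (neighbor of 3)

Step 2: 2-coloring succeeded. No conflicts found.
  Set A (color 0): {1, 4, 5}
  Set B (color 1): {2, 3}

The graph is bipartite with partition {1, 4, 5}, {2, 3}.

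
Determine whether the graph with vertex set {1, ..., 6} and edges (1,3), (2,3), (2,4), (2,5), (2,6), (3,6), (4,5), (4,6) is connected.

Step 1: Build adjacency list from edges:
  1: 3
  2: 3, 4, 5, 6
  3: 1, 2, 6
  4: 2, 5, 6
  5: 2, 4
  6: 2, 3, 4

Step 2: Run BFS/DFS from vertex 1:
  Visited: {1, 3, 2, 6, 4, 5}
  Reached 6 of 6 vertices

Step 3: All 6 vertices reached from vertex 1, so the graph is connected.
Answer: Yes, the graph is connected.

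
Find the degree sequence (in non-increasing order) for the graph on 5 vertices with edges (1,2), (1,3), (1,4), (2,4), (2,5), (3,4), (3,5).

Step 1: Count edges incident to each vertex:
  deg(1) = 3 (neighbors: 2, 3, 4)
  deg(2) = 3 (neighbors: 1, 4, 5)
  deg(3) = 3 (neighbors: 1, 4, 5)
  deg(4) = 3 (neighbors: 1, 2, 3)
  deg(5) = 2 (neighbors: 2, 3)

Step 2: Sort degrees in non-increasing order:
  Degrees: [3, 3, 3, 3, 2] -> sorted: [3, 3, 3, 3, 2]

Degree sequence: [3, 3, 3, 3, 2]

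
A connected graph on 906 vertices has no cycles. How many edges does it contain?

A tree on n vertices always has exactly n - 1 edges.
For n = 906: edges = 906 - 1 = 905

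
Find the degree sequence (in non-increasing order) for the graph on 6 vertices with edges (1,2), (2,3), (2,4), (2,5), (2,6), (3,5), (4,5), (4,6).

Step 1: Count edges incident to each vertex:
  deg(1) = 1 (neighbors: 2)
  deg(2) = 5 (neighbors: 1, 3, 4, 5, 6)
  deg(3) = 2 (neighbors: 2, 5)
  deg(4) = 3 (neighbors: 2, 5, 6)
  deg(5) = 3 (neighbors: 2, 3, 4)
  deg(6) = 2 (neighbors: 2, 4)

Step 2: Sort degrees in non-increasing order:
  Degrees: [1, 5, 2, 3, 3, 2] -> sorted: [5, 3, 3, 2, 2, 1]

Degree sequence: [5, 3, 3, 2, 2, 1]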